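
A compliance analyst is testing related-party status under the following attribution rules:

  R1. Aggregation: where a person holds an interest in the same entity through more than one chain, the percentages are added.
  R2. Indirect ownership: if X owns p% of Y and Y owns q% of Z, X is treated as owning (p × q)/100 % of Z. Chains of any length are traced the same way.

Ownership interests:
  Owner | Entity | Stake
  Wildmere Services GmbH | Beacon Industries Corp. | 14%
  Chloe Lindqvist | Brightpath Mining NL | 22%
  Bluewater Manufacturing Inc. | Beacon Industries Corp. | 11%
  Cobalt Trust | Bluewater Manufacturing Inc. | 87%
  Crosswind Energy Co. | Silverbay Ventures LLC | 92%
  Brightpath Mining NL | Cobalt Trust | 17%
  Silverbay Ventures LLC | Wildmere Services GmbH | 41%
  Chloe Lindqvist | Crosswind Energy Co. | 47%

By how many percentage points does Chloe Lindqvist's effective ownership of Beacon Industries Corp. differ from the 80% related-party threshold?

Chain via Brightpath Mining NL → Cobalt Trust → Bluewater Manufacturing Inc. (R2): 22% × 17% × 87% × 11% = 0.357918% of Beacon Industries Corp.
Chain via Crosswind Energy Co. → Silverbay Ventures LLC → Wildmere Services GmbH (R2): 47% × 92% × 41% × 14% = 2.481976% of Beacon Industries Corp.
Aggregating (R1): 0.357918% + 2.481976% = 2.839894%.
2.839894% falls short of the 80% threshold by 77.160106 percentage points.

77.160106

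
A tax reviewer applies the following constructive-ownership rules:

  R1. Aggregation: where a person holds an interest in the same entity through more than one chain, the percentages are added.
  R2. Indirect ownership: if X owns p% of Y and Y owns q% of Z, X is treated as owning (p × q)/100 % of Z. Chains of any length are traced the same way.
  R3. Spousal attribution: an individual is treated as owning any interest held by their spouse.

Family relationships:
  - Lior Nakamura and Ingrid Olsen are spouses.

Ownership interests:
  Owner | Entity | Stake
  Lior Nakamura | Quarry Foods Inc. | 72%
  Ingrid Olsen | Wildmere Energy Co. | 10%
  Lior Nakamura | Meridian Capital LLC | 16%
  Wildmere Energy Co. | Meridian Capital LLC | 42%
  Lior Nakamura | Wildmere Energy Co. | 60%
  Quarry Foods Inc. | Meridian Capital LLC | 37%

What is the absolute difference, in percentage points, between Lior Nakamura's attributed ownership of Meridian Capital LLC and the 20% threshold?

52.04

By spousal attribution (R3), Lior Nakamura is treated as also owning Ingrid Olsen's interest in Wildmere Energy Co, giving 60% + 10% = 70%.
Chain via Wildmere Energy Co. (R2): 70% × 42% = 29.4% of Meridian Capital LLC.
Chain via Quarry Foods Inc. (R2): 72% × 37% = 26.64% of Meridian Capital LLC.
Direct interest in Meridian Capital LLC: 16%.
Aggregating (R1): 29.4% + 26.64% + 16% = 72.04%.
72.04% exceeds the 20% threshold by 52.04 percentage points.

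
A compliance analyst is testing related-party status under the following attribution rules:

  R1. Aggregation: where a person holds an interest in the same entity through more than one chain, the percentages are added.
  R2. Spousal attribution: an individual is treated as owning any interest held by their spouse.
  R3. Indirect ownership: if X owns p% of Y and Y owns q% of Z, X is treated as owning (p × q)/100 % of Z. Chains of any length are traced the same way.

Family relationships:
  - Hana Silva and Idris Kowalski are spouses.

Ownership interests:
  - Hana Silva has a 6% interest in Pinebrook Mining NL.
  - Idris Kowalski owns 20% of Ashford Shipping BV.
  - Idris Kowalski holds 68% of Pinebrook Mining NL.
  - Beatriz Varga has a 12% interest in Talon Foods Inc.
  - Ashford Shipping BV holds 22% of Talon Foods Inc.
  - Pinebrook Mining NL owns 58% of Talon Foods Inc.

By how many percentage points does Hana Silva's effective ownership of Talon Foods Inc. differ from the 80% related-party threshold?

32.68

By spousal attribution (R2), Hana Silva is treated as also owning Idris Kowalski's interest in Pinebrook Mining NL, giving 6% + 68% = 74%.
By spousal attribution (R2), Hana Silva is treated as owning Idris Kowalski's 20% interest in Ashford Shipping BV.
Chain via Pinebrook Mining NL (R3): 74% × 58% = 42.92% of Talon Foods Inc.
Chain via Ashford Shipping BV (R3): 20% × 22% = 4.4% of Talon Foods Inc.
Aggregating (R1): 42.92% + 4.4% = 47.32%.
47.32% falls short of the 80% threshold by 32.68 percentage points.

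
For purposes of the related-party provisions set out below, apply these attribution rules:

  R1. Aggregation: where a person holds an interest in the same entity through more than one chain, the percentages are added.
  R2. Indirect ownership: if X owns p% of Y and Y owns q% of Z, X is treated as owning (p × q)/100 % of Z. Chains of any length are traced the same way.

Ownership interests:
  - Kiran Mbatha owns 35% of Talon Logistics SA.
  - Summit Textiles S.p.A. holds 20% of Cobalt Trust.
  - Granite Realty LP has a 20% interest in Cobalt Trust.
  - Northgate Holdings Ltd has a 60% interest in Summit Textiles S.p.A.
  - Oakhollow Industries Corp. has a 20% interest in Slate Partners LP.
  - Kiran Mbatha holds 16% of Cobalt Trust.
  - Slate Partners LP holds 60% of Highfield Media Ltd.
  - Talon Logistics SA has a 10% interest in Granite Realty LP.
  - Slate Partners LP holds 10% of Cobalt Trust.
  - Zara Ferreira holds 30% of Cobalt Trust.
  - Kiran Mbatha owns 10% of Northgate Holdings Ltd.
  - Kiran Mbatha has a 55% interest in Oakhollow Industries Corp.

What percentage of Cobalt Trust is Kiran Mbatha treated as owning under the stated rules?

Chain via Talon Logistics SA → Granite Realty LP (R2): 35% × 10% × 20% = 0.7% of Cobalt Trust.
Chain via Oakhollow Industries Corp. → Slate Partners LP (R2): 55% × 20% × 10% = 1.1% of Cobalt Trust.
Chain via Northgate Holdings Ltd → Summit Textiles S.p.A. (R2): 10% × 60% × 20% = 1.2% of Cobalt Trust.
Direct interest in Cobalt Trust: 16%.
Aggregating (R1): 0.7% + 1.1% + 1.2% + 16% = 19%.

19%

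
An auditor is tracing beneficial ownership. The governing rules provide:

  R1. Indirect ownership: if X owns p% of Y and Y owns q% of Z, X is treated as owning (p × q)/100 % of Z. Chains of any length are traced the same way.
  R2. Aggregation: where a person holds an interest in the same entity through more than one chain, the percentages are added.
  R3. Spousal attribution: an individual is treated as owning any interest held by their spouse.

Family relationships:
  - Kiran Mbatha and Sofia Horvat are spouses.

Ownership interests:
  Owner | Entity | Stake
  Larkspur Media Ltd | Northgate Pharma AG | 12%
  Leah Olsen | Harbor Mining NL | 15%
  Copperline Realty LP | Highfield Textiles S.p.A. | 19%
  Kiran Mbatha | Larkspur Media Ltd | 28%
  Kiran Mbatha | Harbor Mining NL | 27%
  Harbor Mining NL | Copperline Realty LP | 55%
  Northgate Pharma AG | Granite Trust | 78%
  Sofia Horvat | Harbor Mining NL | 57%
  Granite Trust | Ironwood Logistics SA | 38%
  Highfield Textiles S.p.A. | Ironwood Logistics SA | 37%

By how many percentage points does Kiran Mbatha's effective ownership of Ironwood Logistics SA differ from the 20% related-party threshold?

15.756236

By spousal attribution (R3), Kiran Mbatha is treated as also owning Sofia Horvat's interest in Harbor Mining NL, giving 27% + 57% = 84%.
Chain via Larkspur Media Ltd → Northgate Pharma AG → Granite Trust (R1): 28% × 12% × 78% × 38% = 0.995904% of Ironwood Logistics SA.
Chain via Harbor Mining NL → Copperline Realty LP → Highfield Textiles S.p.A. (R1): 84% × 55% × 19% × 37% = 3.24786% of Ironwood Logistics SA.
Aggregating (R2): 0.995904% + 3.24786% = 4.243764%.
4.243764% falls short of the 20% threshold by 15.756236 percentage points.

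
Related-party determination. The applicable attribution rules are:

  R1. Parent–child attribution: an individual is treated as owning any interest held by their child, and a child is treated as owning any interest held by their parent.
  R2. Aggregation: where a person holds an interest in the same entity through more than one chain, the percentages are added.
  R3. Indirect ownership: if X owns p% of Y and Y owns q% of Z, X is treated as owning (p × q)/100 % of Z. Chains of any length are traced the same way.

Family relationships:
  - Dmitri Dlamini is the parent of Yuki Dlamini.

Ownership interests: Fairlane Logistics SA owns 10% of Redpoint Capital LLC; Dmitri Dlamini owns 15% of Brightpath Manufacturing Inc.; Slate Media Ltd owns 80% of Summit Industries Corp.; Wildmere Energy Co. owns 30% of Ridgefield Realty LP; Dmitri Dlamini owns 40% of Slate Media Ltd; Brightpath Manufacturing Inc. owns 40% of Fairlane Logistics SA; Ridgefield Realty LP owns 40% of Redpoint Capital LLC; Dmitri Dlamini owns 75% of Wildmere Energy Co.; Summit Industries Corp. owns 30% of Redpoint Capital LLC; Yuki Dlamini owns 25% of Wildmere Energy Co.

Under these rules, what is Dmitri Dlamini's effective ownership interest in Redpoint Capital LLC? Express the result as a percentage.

22.2%

By parent–child attribution (R1), Dmitri Dlamini is treated as also owning Yuki Dlamini's interest in Wildmere Energy Co, giving 75% + 25% = 100%.
Chain via Brightpath Manufacturing Inc. → Fairlane Logistics SA (R3): 15% × 40% × 10% = 0.6% of Redpoint Capital LLC.
Chain via Wildmere Energy Co. → Ridgefield Realty LP (R3): 100% × 30% × 40% = 12% of Redpoint Capital LLC.
Chain via Slate Media Ltd → Summit Industries Corp. (R3): 40% × 80% × 30% = 9.6% of Redpoint Capital LLC.
Aggregating (R2): 0.6% + 12% + 9.6% = 22.2%.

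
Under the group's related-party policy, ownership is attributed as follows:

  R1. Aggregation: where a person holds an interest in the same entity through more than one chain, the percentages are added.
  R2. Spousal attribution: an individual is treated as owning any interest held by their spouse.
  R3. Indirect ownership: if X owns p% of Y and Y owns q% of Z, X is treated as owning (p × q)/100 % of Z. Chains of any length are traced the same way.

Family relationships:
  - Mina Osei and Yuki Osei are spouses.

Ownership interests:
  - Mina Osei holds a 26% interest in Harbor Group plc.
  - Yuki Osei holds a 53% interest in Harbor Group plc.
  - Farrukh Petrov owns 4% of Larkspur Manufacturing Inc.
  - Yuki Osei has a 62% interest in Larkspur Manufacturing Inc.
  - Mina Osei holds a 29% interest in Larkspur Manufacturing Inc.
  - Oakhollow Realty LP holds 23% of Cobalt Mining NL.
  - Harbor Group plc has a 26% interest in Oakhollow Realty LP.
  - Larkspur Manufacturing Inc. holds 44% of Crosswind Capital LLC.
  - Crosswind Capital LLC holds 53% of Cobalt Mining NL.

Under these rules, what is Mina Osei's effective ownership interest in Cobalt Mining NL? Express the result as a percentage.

25.9454%

By spousal attribution (R2), Mina Osei is treated as also owning Yuki Osei's interest in Larkspur Manufacturing Inc, giving 29% + 62% = 91%.
By spousal attribution (R2), Mina Osei is treated as also owning Yuki Osei's interest in Harbor Group plc, giving 26% + 53% = 79%.
Chain via Larkspur Manufacturing Inc. → Crosswind Capital LLC (R3): 91% × 44% × 53% = 21.2212% of Cobalt Mining NL.
Chain via Harbor Group plc → Oakhollow Realty LP (R3): 79% × 26% × 23% = 4.7242% of Cobalt Mining NL.
Aggregating (R1): 21.2212% + 4.7242% = 25.9454%.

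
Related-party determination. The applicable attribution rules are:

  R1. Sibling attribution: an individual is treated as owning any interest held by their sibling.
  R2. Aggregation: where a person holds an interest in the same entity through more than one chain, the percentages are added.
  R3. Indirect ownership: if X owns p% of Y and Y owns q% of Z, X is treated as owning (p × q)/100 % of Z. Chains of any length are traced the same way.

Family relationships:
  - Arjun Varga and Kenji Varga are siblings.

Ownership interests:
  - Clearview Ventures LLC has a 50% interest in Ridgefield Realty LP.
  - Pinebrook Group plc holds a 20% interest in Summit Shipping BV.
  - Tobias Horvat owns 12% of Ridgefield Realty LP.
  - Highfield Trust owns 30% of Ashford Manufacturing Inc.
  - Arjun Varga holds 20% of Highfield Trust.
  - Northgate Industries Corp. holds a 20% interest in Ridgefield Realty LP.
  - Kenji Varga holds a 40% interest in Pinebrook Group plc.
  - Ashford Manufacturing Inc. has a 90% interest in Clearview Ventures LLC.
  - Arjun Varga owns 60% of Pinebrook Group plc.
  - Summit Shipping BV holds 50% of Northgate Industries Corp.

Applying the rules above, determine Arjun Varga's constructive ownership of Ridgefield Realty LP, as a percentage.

By sibling attribution (R1), Arjun Varga is treated as also owning Kenji Varga's interest in Pinebrook Group plc, giving 60% + 40% = 100%.
Chain via Pinebrook Group plc → Summit Shipping BV → Northgate Industries Corp. (R3): 100% × 20% × 50% × 20% = 2% of Ridgefield Realty LP.
Chain via Highfield Trust → Ashford Manufacturing Inc. → Clearview Ventures LLC (R3): 20% × 30% × 90% × 50% = 2.7% of Ridgefield Realty LP.
Aggregating (R2): 2% + 2.7% = 4.7%.

4.7%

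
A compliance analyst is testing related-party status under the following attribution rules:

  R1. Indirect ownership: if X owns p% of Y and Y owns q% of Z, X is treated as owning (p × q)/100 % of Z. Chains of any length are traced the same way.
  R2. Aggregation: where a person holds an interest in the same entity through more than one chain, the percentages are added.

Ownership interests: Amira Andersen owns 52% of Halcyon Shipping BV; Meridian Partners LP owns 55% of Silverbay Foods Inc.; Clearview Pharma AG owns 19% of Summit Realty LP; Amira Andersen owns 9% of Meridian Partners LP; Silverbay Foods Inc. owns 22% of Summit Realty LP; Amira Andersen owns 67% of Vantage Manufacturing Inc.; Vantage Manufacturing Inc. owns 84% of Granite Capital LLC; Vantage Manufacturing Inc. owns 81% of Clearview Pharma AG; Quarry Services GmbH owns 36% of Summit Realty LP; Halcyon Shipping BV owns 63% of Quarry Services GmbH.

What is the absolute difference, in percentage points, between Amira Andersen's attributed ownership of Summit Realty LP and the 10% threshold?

13.1939

Chain via Halcyon Shipping BV → Quarry Services GmbH (R1): 52% × 63% × 36% = 11.7936% of Summit Realty LP.
Chain via Vantage Manufacturing Inc. → Clearview Pharma AG (R1): 67% × 81% × 19% = 10.3113% of Summit Realty LP.
Chain via Meridian Partners LP → Silverbay Foods Inc. (R1): 9% × 55% × 22% = 1.089% of Summit Realty LP.
Aggregating (R2): 11.7936% + 10.3113% + 1.089% = 23.1939%.
23.1939% exceeds the 10% threshold by 13.1939 percentage points.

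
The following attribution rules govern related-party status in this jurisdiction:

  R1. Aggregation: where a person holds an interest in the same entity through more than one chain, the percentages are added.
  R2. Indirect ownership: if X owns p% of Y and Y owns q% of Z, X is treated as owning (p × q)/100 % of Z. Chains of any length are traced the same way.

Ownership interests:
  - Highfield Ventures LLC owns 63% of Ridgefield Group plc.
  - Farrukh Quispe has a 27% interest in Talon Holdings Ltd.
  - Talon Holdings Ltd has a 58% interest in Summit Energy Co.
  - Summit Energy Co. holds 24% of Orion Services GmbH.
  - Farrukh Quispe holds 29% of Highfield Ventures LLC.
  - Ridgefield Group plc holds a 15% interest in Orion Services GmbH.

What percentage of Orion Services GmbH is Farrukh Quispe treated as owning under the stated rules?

6.4989%

Chain via Highfield Ventures LLC → Ridgefield Group plc (R2): 29% × 63% × 15% = 2.7405% of Orion Services GmbH.
Chain via Talon Holdings Ltd → Summit Energy Co. (R2): 27% × 58% × 24% = 3.7584% of Orion Services GmbH.
Aggregating (R1): 2.7405% + 3.7584% = 6.4989%.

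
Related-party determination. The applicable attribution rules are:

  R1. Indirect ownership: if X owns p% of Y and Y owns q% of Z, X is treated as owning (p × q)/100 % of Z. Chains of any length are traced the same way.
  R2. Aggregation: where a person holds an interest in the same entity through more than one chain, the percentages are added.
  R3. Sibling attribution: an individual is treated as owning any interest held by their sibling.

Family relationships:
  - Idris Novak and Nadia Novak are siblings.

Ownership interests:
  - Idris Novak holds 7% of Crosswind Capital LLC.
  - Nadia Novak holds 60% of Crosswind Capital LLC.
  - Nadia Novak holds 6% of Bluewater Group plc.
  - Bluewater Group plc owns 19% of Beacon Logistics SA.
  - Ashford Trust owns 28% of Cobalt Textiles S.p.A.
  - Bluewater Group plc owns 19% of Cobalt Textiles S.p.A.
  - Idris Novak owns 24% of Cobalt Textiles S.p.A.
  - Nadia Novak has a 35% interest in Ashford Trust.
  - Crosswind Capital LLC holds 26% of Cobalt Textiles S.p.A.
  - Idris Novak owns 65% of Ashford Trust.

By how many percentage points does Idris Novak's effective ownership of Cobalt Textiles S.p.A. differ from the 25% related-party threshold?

By sibling attribution (R3), Idris Novak is treated as also owning Nadia Novak's interest in Crosswind Capital LLC, giving 7% + 60% = 67%.
By sibling attribution (R3), Idris Novak is treated as also owning Nadia Novak's interest in Ashford Trust, giving 65% + 35% = 100%.
By sibling attribution (R3), Idris Novak is treated as owning Nadia Novak's 6% interest in Bluewater Group plc.
Chain via Crosswind Capital LLC (R1): 67% × 26% = 17.42% of Cobalt Textiles S.p.A.
Chain via Ashford Trust (R1): 100% × 28% = 28% of Cobalt Textiles S.p.A.
Direct interest in Cobalt Textiles S.p.A: 24%.
Chain via Bluewater Group plc (R1): 6% × 19% = 1.14% of Cobalt Textiles S.p.A.
Aggregating (R2): 17.42% + 28% + 24% + 1.14% = 70.56%.
70.56% exceeds the 25% threshold by 45.56 percentage points.

45.56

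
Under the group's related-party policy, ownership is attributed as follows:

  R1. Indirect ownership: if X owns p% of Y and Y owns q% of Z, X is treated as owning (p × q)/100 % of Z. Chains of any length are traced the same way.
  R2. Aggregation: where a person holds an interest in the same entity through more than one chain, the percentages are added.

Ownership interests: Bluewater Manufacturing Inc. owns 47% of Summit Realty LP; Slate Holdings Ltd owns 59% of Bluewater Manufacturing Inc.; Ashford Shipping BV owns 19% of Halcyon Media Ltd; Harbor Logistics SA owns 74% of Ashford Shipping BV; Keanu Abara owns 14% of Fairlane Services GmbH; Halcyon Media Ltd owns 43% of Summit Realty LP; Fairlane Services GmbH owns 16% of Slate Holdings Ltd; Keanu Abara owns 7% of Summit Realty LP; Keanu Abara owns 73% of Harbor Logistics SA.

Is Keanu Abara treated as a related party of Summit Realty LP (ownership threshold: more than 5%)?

Yes

Chain via Fairlane Services GmbH → Slate Holdings Ltd → Bluewater Manufacturing Inc. (R1): 14% × 16% × 59% × 47% = 0.621152% of Summit Realty LP.
Chain via Harbor Logistics SA → Ashford Shipping BV → Halcyon Media Ltd (R1): 73% × 74% × 19% × 43% = 4.413434% of Summit Realty LP.
Direct interest in Summit Realty LP: 7%.
Aggregating (R2): 0.621152% + 4.413434% + 7% = 12.034586%.
12.034586% exceeds the 5% threshold, so Keanu is a related party to Summit Realty LP.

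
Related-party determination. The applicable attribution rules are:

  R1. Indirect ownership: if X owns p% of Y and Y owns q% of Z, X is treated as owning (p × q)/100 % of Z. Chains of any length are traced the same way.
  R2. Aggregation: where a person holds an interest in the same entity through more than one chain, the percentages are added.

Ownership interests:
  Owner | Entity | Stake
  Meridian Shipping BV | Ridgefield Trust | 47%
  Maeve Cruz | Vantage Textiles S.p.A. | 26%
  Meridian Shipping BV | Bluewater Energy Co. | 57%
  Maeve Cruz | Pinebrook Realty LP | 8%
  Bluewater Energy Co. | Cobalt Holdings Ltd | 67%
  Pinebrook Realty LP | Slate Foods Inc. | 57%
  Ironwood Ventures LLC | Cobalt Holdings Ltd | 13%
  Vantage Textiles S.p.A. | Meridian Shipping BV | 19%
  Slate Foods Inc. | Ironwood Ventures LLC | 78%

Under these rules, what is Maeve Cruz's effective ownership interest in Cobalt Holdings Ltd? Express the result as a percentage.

2.34897%

Chain via Vantage Textiles S.p.A. → Meridian Shipping BV → Bluewater Energy Co. (R1): 26% × 19% × 57% × 67% = 1.886586% of Cobalt Holdings Ltd.
Chain via Pinebrook Realty LP → Slate Foods Inc. → Ironwood Ventures LLC (R1): 8% × 57% × 78% × 13% = 0.462384% of Cobalt Holdings Ltd.
Aggregating (R2): 1.886586% + 0.462384% = 2.34897%.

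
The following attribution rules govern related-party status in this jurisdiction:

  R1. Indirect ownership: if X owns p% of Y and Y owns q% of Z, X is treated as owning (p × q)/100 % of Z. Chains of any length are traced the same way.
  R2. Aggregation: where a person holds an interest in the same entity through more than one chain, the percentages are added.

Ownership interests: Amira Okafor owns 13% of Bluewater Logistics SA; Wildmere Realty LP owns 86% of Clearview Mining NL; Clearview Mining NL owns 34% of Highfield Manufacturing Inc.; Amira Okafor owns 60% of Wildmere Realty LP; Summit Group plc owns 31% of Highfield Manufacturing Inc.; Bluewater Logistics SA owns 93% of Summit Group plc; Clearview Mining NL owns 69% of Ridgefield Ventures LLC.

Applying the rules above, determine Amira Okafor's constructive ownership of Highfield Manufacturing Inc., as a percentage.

Chain via Wildmere Realty LP → Clearview Mining NL (R1): 60% × 86% × 34% = 17.544% of Highfield Manufacturing Inc.
Chain via Bluewater Logistics SA → Summit Group plc (R1): 13% × 93% × 31% = 3.7479% of Highfield Manufacturing Inc.
Aggregating (R2): 17.544% + 3.7479% = 21.2919%.

21.2919%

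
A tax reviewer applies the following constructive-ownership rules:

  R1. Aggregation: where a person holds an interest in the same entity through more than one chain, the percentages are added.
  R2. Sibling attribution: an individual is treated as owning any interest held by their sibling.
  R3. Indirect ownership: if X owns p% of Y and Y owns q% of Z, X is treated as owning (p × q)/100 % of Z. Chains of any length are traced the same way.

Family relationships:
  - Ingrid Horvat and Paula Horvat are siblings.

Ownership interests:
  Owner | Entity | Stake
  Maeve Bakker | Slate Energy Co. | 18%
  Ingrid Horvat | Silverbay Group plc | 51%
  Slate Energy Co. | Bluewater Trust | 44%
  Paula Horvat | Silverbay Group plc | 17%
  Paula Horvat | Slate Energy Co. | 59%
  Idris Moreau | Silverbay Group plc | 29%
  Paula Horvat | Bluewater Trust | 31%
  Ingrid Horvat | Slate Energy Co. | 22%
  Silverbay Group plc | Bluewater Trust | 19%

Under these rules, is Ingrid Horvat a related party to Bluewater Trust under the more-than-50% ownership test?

By sibling attribution (R2), Ingrid Horvat is treated as also owning Paula Horvat's interest in Silverbay Group plc, giving 51% + 17% = 68%.
By sibling attribution (R2), Ingrid Horvat is treated as also owning Paula Horvat's interest in Slate Energy Co, giving 22% + 59% = 81%.
By sibling attribution (R2), Ingrid Horvat is treated as owning Paula Horvat's 31% interest in Bluewater Trust.
Chain via Silverbay Group plc (R3): 68% × 19% = 12.92% of Bluewater Trust.
Chain via Slate Energy Co. (R3): 81% × 44% = 35.64% of Bluewater Trust.
Direct interest in Bluewater Trust: 31%.
Aggregating (R1): 12.92% + 35.64% + 31% = 79.56%.
79.56% exceeds the 50% threshold, so Ingrid is a related party to Bluewater Trust.

Yes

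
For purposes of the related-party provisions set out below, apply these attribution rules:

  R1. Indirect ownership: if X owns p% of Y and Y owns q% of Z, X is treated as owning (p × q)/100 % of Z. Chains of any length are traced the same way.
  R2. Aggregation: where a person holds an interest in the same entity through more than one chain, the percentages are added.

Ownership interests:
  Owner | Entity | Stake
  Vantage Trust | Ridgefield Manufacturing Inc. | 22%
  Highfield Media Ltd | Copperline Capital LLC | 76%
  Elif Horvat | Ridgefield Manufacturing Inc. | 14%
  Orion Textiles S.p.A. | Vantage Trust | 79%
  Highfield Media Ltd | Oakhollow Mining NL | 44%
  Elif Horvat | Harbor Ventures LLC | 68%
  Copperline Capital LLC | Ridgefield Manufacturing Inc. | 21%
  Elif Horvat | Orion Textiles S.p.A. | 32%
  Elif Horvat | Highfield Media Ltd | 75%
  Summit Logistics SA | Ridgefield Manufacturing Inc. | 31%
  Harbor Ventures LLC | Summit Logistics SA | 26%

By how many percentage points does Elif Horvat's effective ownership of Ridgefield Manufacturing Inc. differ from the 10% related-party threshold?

Chain via Harbor Ventures LLC → Summit Logistics SA (R1): 68% × 26% × 31% = 5.4808% of Ridgefield Manufacturing Inc.
Chain via Highfield Media Ltd → Copperline Capital LLC (R1): 75% × 76% × 21% = 11.97% of Ridgefield Manufacturing Inc.
Chain via Orion Textiles S.p.A. → Vantage Trust (R1): 32% × 79% × 22% = 5.5616% of Ridgefield Manufacturing Inc.
Direct interest in Ridgefield Manufacturing Inc: 14%.
Aggregating (R2): 5.4808% + 11.97% + 5.5616% + 14% = 37.0124%.
37.0124% exceeds the 10% threshold by 27.0124 percentage points.

27.0124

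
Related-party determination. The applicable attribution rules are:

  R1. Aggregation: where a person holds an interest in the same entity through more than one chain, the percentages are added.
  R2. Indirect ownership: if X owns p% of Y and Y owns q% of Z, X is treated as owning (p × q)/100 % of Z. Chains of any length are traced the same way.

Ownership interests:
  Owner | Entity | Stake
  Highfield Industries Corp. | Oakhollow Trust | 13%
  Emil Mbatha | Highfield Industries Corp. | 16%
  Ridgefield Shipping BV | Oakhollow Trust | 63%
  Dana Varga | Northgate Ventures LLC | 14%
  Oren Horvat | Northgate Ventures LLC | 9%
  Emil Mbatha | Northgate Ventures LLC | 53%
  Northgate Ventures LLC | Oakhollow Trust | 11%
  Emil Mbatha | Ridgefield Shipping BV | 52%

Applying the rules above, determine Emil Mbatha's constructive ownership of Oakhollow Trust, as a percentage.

40.67%

Chain via Ridgefield Shipping BV (R2): 52% × 63% = 32.76% of Oakhollow Trust.
Chain via Northgate Ventures LLC (R2): 53% × 11% = 5.83% of Oakhollow Trust.
Chain via Highfield Industries Corp. (R2): 16% × 13% = 2.08% of Oakhollow Trust.
Aggregating (R1): 32.76% + 5.83% + 2.08% = 40.67%.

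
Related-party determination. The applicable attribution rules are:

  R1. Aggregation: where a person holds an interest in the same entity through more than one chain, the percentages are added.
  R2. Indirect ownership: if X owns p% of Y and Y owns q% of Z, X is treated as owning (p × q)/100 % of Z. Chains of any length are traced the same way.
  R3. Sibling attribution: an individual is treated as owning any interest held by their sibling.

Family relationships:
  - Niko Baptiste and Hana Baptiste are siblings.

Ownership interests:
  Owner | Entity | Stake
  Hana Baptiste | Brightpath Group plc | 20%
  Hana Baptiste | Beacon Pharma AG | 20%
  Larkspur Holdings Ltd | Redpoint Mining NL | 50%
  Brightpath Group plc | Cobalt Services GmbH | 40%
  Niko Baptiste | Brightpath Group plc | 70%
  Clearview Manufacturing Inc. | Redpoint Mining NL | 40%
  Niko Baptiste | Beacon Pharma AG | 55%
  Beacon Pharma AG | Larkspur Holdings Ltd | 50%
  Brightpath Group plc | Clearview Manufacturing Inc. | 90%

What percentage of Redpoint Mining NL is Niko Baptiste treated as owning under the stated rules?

By sibling attribution (R3), Niko Baptiste is treated as also owning Hana Baptiste's interest in Brightpath Group plc, giving 70% + 20% = 90%.
By sibling attribution (R3), Niko Baptiste is treated as also owning Hana Baptiste's interest in Beacon Pharma AG, giving 55% + 20% = 75%.
Chain via Brightpath Group plc → Clearview Manufacturing Inc. (R2): 90% × 90% × 40% = 32.4% of Redpoint Mining NL.
Chain via Beacon Pharma AG → Larkspur Holdings Ltd (R2): 75% × 50% × 50% = 18.75% of Redpoint Mining NL.
Aggregating (R1): 32.4% + 18.75% = 51.15%.

51.15%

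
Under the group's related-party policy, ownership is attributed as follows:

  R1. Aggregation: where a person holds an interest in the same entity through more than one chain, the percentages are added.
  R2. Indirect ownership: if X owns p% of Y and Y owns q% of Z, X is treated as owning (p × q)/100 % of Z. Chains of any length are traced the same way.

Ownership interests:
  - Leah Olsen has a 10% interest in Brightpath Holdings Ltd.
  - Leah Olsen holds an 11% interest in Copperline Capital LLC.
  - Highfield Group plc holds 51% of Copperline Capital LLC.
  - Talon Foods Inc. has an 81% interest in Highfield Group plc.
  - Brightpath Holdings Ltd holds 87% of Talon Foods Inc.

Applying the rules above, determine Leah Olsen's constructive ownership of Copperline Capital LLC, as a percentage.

14.59397%

Chain via Brightpath Holdings Ltd → Talon Foods Inc. → Highfield Group plc (R2): 10% × 87% × 81% × 51% = 3.59397% of Copperline Capital LLC.
Direct interest in Copperline Capital LLC: 11%.
Aggregating (R1): 3.59397% + 11% = 14.59397%.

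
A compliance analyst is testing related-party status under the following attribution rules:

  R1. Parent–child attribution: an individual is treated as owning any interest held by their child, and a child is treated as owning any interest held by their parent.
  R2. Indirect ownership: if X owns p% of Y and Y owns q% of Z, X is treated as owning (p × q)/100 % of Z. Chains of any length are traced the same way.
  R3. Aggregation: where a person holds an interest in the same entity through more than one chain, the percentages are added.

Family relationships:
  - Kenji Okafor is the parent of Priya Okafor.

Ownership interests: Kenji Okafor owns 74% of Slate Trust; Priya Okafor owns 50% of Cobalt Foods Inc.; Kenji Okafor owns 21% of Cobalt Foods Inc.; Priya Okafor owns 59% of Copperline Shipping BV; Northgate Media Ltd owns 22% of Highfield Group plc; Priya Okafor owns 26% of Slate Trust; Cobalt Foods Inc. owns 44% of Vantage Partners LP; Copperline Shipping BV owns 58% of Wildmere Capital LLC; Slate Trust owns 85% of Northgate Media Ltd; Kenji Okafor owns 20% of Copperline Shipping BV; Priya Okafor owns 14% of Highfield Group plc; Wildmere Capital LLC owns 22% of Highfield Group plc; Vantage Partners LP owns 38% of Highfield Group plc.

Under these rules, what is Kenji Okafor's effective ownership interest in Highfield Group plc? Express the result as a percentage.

54.6516%

By parent–child attribution (R1), Kenji Okafor is treated as also owning Priya Okafor's interest in Slate Trust, giving 74% + 26% = 100%.
By parent–child attribution (R1), Kenji Okafor is treated as also owning Priya Okafor's interest in Cobalt Foods Inc, giving 21% + 50% = 71%.
By parent–child attribution (R1), Kenji Okafor is treated as also owning Priya Okafor's interest in Copperline Shipping BV, giving 20% + 59% = 79%.
By parent–child attribution (R1), Kenji Okafor is treated as owning Priya Okafor's 14% interest in Highfield Group plc.
Chain via Slate Trust → Northgate Media Ltd (R2): 100% × 85% × 22% = 18.7% of Highfield Group plc.
Chain via Cobalt Foods Inc. → Vantage Partners LP (R2): 71% × 44% × 38% = 11.8712% of Highfield Group plc.
Chain via Copperline Shipping BV → Wildmere Capital LLC (R2): 79% × 58% × 22% = 10.0804% of Highfield Group plc.
Direct interest in Highfield Group plc: 14%.
Aggregating (R3): 18.7% + 11.8712% + 10.0804% + 14% = 54.6516%.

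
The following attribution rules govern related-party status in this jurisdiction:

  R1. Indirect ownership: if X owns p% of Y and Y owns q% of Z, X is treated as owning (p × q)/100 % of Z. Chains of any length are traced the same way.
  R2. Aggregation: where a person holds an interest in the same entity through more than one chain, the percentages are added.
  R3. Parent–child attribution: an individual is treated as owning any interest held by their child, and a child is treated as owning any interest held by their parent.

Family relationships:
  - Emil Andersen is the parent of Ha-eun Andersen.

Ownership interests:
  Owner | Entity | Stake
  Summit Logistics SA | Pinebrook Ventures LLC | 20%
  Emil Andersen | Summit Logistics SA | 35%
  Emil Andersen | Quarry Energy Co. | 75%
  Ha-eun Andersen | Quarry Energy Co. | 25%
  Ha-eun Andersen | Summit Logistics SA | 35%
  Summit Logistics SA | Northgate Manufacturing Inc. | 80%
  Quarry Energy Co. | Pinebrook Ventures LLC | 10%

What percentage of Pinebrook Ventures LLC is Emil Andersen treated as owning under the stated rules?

24%

By parent–child attribution (R3), Emil Andersen is treated as also owning Ha-eun Andersen's interest in Quarry Energy Co, giving 75% + 25% = 100%.
By parent–child attribution (R3), Emil Andersen is treated as also owning Ha-eun Andersen's interest in Summit Logistics SA, giving 35% + 35% = 70%.
Chain via Quarry Energy Co. (R1): 100% × 10% = 10% of Pinebrook Ventures LLC.
Chain via Summit Logistics SA (R1): 70% × 20% = 14% of Pinebrook Ventures LLC.
Aggregating (R2): 10% + 14% = 24%.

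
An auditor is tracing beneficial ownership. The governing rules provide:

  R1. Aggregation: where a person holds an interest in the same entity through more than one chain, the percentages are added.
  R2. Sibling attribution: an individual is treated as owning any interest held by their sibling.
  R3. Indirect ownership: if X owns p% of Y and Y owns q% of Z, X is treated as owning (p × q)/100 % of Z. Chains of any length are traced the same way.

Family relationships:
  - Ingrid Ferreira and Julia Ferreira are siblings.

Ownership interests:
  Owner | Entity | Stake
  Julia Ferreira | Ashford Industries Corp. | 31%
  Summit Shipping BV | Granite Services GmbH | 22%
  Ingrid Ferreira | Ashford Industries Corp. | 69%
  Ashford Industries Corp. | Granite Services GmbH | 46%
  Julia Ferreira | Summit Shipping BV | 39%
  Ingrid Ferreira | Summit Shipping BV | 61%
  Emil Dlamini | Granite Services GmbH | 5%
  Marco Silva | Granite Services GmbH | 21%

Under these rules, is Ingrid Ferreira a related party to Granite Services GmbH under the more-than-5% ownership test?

Yes

By sibling attribution (R2), Ingrid Ferreira is treated as also owning Julia Ferreira's interest in Ashford Industries Corp, giving 69% + 31% = 100%.
By sibling attribution (R2), Ingrid Ferreira is treated as also owning Julia Ferreira's interest in Summit Shipping BV, giving 61% + 39% = 100%.
Chain via Ashford Industries Corp. (R3): 100% × 46% = 46% of Granite Services GmbH.
Chain via Summit Shipping BV (R3): 100% × 22% = 22% of Granite Services GmbH.
Aggregating (R1): 46% + 22% = 68%.
68% exceeds the 5% threshold, so Ingrid is a related party to Granite Services GmbH.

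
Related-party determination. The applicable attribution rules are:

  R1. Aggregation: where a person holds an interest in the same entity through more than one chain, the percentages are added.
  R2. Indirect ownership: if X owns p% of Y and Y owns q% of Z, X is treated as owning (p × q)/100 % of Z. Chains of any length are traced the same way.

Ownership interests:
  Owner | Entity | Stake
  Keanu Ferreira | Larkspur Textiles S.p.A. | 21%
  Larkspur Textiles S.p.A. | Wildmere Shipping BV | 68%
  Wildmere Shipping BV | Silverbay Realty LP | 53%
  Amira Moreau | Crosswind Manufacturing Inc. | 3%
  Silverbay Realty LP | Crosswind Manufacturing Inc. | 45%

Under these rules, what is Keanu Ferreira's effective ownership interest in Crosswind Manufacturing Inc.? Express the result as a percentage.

3.40578%

Chain via Larkspur Textiles S.p.A. → Wildmere Shipping BV → Silverbay Realty LP (R2): 21% × 68% × 53% × 45% = 3.40578% of Crosswind Manufacturing Inc.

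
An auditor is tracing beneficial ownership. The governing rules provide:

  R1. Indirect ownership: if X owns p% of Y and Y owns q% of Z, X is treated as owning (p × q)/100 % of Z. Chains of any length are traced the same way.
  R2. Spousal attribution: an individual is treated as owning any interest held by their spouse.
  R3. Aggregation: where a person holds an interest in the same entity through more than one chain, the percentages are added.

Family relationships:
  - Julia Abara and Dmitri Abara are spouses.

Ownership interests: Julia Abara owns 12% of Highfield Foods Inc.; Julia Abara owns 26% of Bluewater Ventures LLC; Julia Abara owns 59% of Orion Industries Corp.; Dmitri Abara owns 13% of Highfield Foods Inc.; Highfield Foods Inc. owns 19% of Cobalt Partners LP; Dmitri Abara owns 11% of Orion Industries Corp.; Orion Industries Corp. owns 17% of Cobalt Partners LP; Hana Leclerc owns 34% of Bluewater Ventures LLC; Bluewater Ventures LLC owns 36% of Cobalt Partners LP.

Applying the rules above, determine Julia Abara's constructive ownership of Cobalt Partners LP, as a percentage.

By spousal attribution (R2), Julia Abara is treated as also owning Dmitri Abara's interest in Orion Industries Corp, giving 59% + 11% = 70%.
By spousal attribution (R2), Julia Abara is treated as also owning Dmitri Abara's interest in Highfield Foods Inc, giving 12% + 13% = 25%.
Chain via Orion Industries Corp. (R1): 70% × 17% = 11.9% of Cobalt Partners LP.
Chain via Bluewater Ventures LLC (R1): 26% × 36% = 9.36% of Cobalt Partners LP.
Chain via Highfield Foods Inc. (R1): 25% × 19% = 4.75% of Cobalt Partners LP.
Aggregating (R3): 11.9% + 9.36% + 4.75% = 26.01%.

26.01%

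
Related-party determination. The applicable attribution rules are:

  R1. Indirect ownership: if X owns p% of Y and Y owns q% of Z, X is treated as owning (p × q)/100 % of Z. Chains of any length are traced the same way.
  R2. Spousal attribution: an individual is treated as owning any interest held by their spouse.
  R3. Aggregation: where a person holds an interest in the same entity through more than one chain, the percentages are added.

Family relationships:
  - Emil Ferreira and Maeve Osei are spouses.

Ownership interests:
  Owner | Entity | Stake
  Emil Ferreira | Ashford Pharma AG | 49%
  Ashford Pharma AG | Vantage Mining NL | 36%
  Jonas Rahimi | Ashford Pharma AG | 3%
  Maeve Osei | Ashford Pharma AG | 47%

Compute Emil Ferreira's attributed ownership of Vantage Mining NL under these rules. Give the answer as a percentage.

By spousal attribution (R2), Emil Ferreira is treated as also owning Maeve Osei's interest in Ashford Pharma AG, giving 49% + 47% = 96%.
Chain via Ashford Pharma AG (R1): 96% × 36% = 34.56% of Vantage Mining NL.

34.56%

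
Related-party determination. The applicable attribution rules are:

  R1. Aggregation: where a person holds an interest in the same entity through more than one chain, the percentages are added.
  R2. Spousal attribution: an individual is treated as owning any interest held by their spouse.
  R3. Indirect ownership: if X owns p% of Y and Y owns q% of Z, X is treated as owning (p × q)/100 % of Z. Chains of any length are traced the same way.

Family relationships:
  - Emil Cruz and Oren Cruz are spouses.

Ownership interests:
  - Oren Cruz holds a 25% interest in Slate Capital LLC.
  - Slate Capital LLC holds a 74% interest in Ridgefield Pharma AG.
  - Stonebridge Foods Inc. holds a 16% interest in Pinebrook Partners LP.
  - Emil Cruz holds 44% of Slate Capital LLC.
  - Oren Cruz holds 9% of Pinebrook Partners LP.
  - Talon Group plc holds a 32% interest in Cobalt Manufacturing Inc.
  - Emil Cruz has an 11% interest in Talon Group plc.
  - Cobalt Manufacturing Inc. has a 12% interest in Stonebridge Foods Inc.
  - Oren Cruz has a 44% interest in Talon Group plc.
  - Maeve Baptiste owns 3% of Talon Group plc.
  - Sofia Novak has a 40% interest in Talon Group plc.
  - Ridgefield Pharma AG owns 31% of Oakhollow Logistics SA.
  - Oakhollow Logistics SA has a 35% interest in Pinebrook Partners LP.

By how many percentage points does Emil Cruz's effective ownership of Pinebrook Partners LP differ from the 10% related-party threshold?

4.87793

By spousal attribution (R2), Emil Cruz is treated as also owning Oren Cruz's interest in Slate Capital LLC, giving 44% + 25% = 69%.
By spousal attribution (R2), Emil Cruz is treated as also owning Oren Cruz's interest in Talon Group plc, giving 11% + 44% = 55%.
By spousal attribution (R2), Emil Cruz is treated as owning Oren Cruz's 9% interest in Pinebrook Partners LP.
Chain via Slate Capital LLC → Ridgefield Pharma AG → Oakhollow Logistics SA (R3): 69% × 74% × 31% × 35% = 5.54001% of Pinebrook Partners LP.
Chain via Talon Group plc → Cobalt Manufacturing Inc. → Stonebridge Foods Inc. (R3): 55% × 32% × 12% × 16% = 0.33792% of Pinebrook Partners LP.
Direct interest in Pinebrook Partners LP: 9%.
Aggregating (R1): 5.54001% + 0.33792% + 9% = 14.87793%.
14.87793% exceeds the 10% threshold by 4.87793 percentage points.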